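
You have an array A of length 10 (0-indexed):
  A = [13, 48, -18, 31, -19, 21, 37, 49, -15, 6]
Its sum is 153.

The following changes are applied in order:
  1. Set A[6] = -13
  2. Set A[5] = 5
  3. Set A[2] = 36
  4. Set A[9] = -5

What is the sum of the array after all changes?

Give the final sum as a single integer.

Answer: 130

Derivation:
Initial sum: 153
Change 1: A[6] 37 -> -13, delta = -50, sum = 103
Change 2: A[5] 21 -> 5, delta = -16, sum = 87
Change 3: A[2] -18 -> 36, delta = 54, sum = 141
Change 4: A[9] 6 -> -5, delta = -11, sum = 130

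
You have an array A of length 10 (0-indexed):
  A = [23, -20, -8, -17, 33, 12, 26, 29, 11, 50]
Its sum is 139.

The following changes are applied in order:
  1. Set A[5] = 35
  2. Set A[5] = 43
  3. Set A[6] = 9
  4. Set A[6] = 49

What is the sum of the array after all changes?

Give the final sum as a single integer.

Initial sum: 139
Change 1: A[5] 12 -> 35, delta = 23, sum = 162
Change 2: A[5] 35 -> 43, delta = 8, sum = 170
Change 3: A[6] 26 -> 9, delta = -17, sum = 153
Change 4: A[6] 9 -> 49, delta = 40, sum = 193

Answer: 193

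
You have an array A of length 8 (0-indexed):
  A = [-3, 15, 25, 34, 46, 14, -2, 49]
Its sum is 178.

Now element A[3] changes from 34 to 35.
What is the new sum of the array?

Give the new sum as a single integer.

Old value at index 3: 34
New value at index 3: 35
Delta = 35 - 34 = 1
New sum = old_sum + delta = 178 + (1) = 179

Answer: 179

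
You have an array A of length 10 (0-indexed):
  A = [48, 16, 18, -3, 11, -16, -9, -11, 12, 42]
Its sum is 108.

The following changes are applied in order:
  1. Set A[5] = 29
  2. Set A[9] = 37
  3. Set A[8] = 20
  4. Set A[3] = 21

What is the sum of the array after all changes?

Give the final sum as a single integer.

Answer: 180

Derivation:
Initial sum: 108
Change 1: A[5] -16 -> 29, delta = 45, sum = 153
Change 2: A[9] 42 -> 37, delta = -5, sum = 148
Change 3: A[8] 12 -> 20, delta = 8, sum = 156
Change 4: A[3] -3 -> 21, delta = 24, sum = 180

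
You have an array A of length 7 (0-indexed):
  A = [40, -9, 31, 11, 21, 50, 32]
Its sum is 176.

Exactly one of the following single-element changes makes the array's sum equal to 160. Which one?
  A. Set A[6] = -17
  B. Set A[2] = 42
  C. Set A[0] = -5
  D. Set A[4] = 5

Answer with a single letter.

Answer: D

Derivation:
Option A: A[6] 32->-17, delta=-49, new_sum=176+(-49)=127
Option B: A[2] 31->42, delta=11, new_sum=176+(11)=187
Option C: A[0] 40->-5, delta=-45, new_sum=176+(-45)=131
Option D: A[4] 21->5, delta=-16, new_sum=176+(-16)=160 <-- matches target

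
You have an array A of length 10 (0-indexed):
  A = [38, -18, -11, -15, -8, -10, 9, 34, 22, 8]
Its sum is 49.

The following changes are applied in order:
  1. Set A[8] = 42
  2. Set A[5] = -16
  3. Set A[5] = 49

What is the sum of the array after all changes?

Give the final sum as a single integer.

Answer: 128

Derivation:
Initial sum: 49
Change 1: A[8] 22 -> 42, delta = 20, sum = 69
Change 2: A[5] -10 -> -16, delta = -6, sum = 63
Change 3: A[5] -16 -> 49, delta = 65, sum = 128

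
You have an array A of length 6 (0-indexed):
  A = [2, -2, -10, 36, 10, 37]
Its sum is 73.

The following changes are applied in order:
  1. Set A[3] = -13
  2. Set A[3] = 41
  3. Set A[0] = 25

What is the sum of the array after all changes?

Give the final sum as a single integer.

Initial sum: 73
Change 1: A[3] 36 -> -13, delta = -49, sum = 24
Change 2: A[3] -13 -> 41, delta = 54, sum = 78
Change 3: A[0] 2 -> 25, delta = 23, sum = 101

Answer: 101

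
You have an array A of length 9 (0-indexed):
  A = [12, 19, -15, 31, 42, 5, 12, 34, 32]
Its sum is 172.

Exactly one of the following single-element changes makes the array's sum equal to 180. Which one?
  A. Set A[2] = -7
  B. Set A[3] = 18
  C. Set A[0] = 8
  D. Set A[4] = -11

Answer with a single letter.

Answer: A

Derivation:
Option A: A[2] -15->-7, delta=8, new_sum=172+(8)=180 <-- matches target
Option B: A[3] 31->18, delta=-13, new_sum=172+(-13)=159
Option C: A[0] 12->8, delta=-4, new_sum=172+(-4)=168
Option D: A[4] 42->-11, delta=-53, new_sum=172+(-53)=119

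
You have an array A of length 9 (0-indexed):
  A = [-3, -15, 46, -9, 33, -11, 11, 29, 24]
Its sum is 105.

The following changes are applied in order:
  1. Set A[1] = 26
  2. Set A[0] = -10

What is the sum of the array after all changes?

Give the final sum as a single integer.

Answer: 139

Derivation:
Initial sum: 105
Change 1: A[1] -15 -> 26, delta = 41, sum = 146
Change 2: A[0] -3 -> -10, delta = -7, sum = 139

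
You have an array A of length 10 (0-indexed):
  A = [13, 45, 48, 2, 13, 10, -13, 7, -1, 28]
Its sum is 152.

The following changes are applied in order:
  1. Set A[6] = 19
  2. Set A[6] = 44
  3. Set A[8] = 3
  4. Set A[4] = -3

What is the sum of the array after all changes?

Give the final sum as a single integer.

Initial sum: 152
Change 1: A[6] -13 -> 19, delta = 32, sum = 184
Change 2: A[6] 19 -> 44, delta = 25, sum = 209
Change 3: A[8] -1 -> 3, delta = 4, sum = 213
Change 4: A[4] 13 -> -3, delta = -16, sum = 197

Answer: 197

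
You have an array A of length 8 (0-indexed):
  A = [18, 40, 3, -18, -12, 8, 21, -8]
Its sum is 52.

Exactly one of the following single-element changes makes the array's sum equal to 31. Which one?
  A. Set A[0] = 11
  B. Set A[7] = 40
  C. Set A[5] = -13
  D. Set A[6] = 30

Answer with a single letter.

Option A: A[0] 18->11, delta=-7, new_sum=52+(-7)=45
Option B: A[7] -8->40, delta=48, new_sum=52+(48)=100
Option C: A[5] 8->-13, delta=-21, new_sum=52+(-21)=31 <-- matches target
Option D: A[6] 21->30, delta=9, new_sum=52+(9)=61

Answer: C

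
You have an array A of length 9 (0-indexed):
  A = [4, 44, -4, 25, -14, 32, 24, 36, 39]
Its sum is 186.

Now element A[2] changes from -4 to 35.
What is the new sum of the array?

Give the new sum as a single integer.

Old value at index 2: -4
New value at index 2: 35
Delta = 35 - -4 = 39
New sum = old_sum + delta = 186 + (39) = 225

Answer: 225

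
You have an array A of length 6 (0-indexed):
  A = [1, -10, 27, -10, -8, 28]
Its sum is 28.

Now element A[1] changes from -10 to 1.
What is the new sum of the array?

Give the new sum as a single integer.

Answer: 39

Derivation:
Old value at index 1: -10
New value at index 1: 1
Delta = 1 - -10 = 11
New sum = old_sum + delta = 28 + (11) = 39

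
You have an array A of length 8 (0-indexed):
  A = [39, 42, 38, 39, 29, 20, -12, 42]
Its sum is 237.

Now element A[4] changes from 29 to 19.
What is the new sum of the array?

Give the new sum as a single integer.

Old value at index 4: 29
New value at index 4: 19
Delta = 19 - 29 = -10
New sum = old_sum + delta = 237 + (-10) = 227

Answer: 227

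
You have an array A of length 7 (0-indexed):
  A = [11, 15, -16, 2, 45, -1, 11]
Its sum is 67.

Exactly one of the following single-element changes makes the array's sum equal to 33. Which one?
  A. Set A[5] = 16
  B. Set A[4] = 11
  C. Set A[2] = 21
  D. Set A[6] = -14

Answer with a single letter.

Option A: A[5] -1->16, delta=17, new_sum=67+(17)=84
Option B: A[4] 45->11, delta=-34, new_sum=67+(-34)=33 <-- matches target
Option C: A[2] -16->21, delta=37, new_sum=67+(37)=104
Option D: A[6] 11->-14, delta=-25, new_sum=67+(-25)=42

Answer: B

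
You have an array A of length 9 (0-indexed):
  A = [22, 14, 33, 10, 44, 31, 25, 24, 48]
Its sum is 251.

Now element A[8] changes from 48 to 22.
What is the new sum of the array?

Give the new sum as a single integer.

Old value at index 8: 48
New value at index 8: 22
Delta = 22 - 48 = -26
New sum = old_sum + delta = 251 + (-26) = 225

Answer: 225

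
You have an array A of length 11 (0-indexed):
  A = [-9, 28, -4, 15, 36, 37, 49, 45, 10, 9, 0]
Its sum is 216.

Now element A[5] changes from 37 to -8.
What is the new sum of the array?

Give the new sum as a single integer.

Answer: 171

Derivation:
Old value at index 5: 37
New value at index 5: -8
Delta = -8 - 37 = -45
New sum = old_sum + delta = 216 + (-45) = 171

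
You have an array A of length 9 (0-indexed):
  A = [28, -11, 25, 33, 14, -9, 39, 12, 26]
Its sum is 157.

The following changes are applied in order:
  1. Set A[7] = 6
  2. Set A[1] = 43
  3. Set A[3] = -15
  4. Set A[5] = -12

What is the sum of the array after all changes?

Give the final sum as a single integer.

Answer: 154

Derivation:
Initial sum: 157
Change 1: A[7] 12 -> 6, delta = -6, sum = 151
Change 2: A[1] -11 -> 43, delta = 54, sum = 205
Change 3: A[3] 33 -> -15, delta = -48, sum = 157
Change 4: A[5] -9 -> -12, delta = -3, sum = 154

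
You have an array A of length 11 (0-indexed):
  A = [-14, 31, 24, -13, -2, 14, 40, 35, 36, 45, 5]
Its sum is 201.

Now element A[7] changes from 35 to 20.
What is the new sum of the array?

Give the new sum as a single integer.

Old value at index 7: 35
New value at index 7: 20
Delta = 20 - 35 = -15
New sum = old_sum + delta = 201 + (-15) = 186

Answer: 186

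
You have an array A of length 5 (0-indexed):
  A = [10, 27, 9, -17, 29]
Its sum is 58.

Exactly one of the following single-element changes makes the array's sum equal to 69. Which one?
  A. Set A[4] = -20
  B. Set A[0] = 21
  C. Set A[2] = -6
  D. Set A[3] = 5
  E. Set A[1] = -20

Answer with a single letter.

Option A: A[4] 29->-20, delta=-49, new_sum=58+(-49)=9
Option B: A[0] 10->21, delta=11, new_sum=58+(11)=69 <-- matches target
Option C: A[2] 9->-6, delta=-15, new_sum=58+(-15)=43
Option D: A[3] -17->5, delta=22, new_sum=58+(22)=80
Option E: A[1] 27->-20, delta=-47, new_sum=58+(-47)=11

Answer: B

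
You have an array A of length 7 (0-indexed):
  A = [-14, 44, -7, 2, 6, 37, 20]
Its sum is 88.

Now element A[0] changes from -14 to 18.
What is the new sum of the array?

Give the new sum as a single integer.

Answer: 120

Derivation:
Old value at index 0: -14
New value at index 0: 18
Delta = 18 - -14 = 32
New sum = old_sum + delta = 88 + (32) = 120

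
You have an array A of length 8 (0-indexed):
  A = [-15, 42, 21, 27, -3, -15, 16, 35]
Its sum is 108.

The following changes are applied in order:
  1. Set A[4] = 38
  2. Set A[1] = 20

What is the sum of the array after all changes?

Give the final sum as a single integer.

Initial sum: 108
Change 1: A[4] -3 -> 38, delta = 41, sum = 149
Change 2: A[1] 42 -> 20, delta = -22, sum = 127

Answer: 127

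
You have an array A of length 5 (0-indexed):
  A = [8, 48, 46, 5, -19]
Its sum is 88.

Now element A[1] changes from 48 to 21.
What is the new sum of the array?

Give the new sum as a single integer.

Answer: 61

Derivation:
Old value at index 1: 48
New value at index 1: 21
Delta = 21 - 48 = -27
New sum = old_sum + delta = 88 + (-27) = 61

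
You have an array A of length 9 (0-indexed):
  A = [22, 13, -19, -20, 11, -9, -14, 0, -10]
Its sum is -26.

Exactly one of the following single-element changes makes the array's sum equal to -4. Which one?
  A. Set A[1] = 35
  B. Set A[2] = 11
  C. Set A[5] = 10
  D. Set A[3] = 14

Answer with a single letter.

Answer: A

Derivation:
Option A: A[1] 13->35, delta=22, new_sum=-26+(22)=-4 <-- matches target
Option B: A[2] -19->11, delta=30, new_sum=-26+(30)=4
Option C: A[5] -9->10, delta=19, new_sum=-26+(19)=-7
Option D: A[3] -20->14, delta=34, new_sum=-26+(34)=8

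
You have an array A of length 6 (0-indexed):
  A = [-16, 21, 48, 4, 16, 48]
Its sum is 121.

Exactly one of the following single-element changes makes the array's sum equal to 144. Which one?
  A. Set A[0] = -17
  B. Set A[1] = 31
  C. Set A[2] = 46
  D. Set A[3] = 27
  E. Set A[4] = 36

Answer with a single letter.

Answer: D

Derivation:
Option A: A[0] -16->-17, delta=-1, new_sum=121+(-1)=120
Option B: A[1] 21->31, delta=10, new_sum=121+(10)=131
Option C: A[2] 48->46, delta=-2, new_sum=121+(-2)=119
Option D: A[3] 4->27, delta=23, new_sum=121+(23)=144 <-- matches target
Option E: A[4] 16->36, delta=20, new_sum=121+(20)=141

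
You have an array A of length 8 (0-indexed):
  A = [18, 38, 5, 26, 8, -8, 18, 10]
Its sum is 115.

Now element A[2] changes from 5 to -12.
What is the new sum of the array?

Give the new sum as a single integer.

Answer: 98

Derivation:
Old value at index 2: 5
New value at index 2: -12
Delta = -12 - 5 = -17
New sum = old_sum + delta = 115 + (-17) = 98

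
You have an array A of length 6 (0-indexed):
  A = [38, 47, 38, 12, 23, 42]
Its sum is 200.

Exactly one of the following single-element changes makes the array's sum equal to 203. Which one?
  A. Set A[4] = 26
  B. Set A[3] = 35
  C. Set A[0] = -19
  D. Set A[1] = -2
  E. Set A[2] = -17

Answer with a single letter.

Answer: A

Derivation:
Option A: A[4] 23->26, delta=3, new_sum=200+(3)=203 <-- matches target
Option B: A[3] 12->35, delta=23, new_sum=200+(23)=223
Option C: A[0] 38->-19, delta=-57, new_sum=200+(-57)=143
Option D: A[1] 47->-2, delta=-49, new_sum=200+(-49)=151
Option E: A[2] 38->-17, delta=-55, new_sum=200+(-55)=145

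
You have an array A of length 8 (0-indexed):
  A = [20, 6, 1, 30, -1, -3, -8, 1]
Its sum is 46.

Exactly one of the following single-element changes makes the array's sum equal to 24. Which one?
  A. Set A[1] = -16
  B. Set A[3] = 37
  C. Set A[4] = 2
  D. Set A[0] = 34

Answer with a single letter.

Option A: A[1] 6->-16, delta=-22, new_sum=46+(-22)=24 <-- matches target
Option B: A[3] 30->37, delta=7, new_sum=46+(7)=53
Option C: A[4] -1->2, delta=3, new_sum=46+(3)=49
Option D: A[0] 20->34, delta=14, new_sum=46+(14)=60

Answer: A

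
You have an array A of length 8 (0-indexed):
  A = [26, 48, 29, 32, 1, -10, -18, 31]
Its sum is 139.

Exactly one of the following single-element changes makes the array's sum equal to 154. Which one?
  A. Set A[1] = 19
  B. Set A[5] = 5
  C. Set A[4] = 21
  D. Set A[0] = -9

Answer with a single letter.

Option A: A[1] 48->19, delta=-29, new_sum=139+(-29)=110
Option B: A[5] -10->5, delta=15, new_sum=139+(15)=154 <-- matches target
Option C: A[4] 1->21, delta=20, new_sum=139+(20)=159
Option D: A[0] 26->-9, delta=-35, new_sum=139+(-35)=104

Answer: B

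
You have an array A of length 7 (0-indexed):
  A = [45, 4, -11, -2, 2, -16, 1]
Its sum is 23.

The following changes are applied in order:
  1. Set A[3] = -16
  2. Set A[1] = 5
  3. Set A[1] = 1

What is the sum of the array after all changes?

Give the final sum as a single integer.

Answer: 6

Derivation:
Initial sum: 23
Change 1: A[3] -2 -> -16, delta = -14, sum = 9
Change 2: A[1] 4 -> 5, delta = 1, sum = 10
Change 3: A[1] 5 -> 1, delta = -4, sum = 6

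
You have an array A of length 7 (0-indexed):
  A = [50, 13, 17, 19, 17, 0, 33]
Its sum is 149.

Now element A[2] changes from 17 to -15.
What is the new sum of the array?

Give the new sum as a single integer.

Answer: 117

Derivation:
Old value at index 2: 17
New value at index 2: -15
Delta = -15 - 17 = -32
New sum = old_sum + delta = 149 + (-32) = 117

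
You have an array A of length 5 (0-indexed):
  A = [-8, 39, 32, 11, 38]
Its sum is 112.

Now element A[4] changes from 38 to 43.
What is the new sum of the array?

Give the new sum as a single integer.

Old value at index 4: 38
New value at index 4: 43
Delta = 43 - 38 = 5
New sum = old_sum + delta = 112 + (5) = 117

Answer: 117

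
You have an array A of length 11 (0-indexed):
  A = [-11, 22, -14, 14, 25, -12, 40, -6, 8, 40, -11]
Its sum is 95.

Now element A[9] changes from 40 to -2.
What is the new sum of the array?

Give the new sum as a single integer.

Answer: 53

Derivation:
Old value at index 9: 40
New value at index 9: -2
Delta = -2 - 40 = -42
New sum = old_sum + delta = 95 + (-42) = 53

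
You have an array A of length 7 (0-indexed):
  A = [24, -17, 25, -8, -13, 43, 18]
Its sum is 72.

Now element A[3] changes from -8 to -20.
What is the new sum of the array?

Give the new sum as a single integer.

Old value at index 3: -8
New value at index 3: -20
Delta = -20 - -8 = -12
New sum = old_sum + delta = 72 + (-12) = 60

Answer: 60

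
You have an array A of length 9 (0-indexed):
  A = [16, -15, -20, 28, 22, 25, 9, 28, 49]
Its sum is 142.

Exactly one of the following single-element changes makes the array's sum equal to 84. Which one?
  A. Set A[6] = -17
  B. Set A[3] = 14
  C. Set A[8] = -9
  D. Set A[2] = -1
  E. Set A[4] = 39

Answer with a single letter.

Answer: C

Derivation:
Option A: A[6] 9->-17, delta=-26, new_sum=142+(-26)=116
Option B: A[3] 28->14, delta=-14, new_sum=142+(-14)=128
Option C: A[8] 49->-9, delta=-58, new_sum=142+(-58)=84 <-- matches target
Option D: A[2] -20->-1, delta=19, new_sum=142+(19)=161
Option E: A[4] 22->39, delta=17, new_sum=142+(17)=159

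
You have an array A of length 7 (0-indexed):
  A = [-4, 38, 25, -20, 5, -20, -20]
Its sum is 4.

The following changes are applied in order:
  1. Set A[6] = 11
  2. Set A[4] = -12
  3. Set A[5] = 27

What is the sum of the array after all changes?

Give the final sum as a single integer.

Answer: 65

Derivation:
Initial sum: 4
Change 1: A[6] -20 -> 11, delta = 31, sum = 35
Change 2: A[4] 5 -> -12, delta = -17, sum = 18
Change 3: A[5] -20 -> 27, delta = 47, sum = 65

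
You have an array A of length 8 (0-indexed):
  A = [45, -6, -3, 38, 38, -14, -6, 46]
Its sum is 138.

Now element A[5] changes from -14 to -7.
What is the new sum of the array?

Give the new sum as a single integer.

Answer: 145

Derivation:
Old value at index 5: -14
New value at index 5: -7
Delta = -7 - -14 = 7
New sum = old_sum + delta = 138 + (7) = 145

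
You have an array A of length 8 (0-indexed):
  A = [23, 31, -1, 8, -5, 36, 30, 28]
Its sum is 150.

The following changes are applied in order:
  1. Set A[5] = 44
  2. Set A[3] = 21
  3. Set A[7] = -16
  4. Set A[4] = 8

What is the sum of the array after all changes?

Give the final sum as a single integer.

Answer: 140

Derivation:
Initial sum: 150
Change 1: A[5] 36 -> 44, delta = 8, sum = 158
Change 2: A[3] 8 -> 21, delta = 13, sum = 171
Change 3: A[7] 28 -> -16, delta = -44, sum = 127
Change 4: A[4] -5 -> 8, delta = 13, sum = 140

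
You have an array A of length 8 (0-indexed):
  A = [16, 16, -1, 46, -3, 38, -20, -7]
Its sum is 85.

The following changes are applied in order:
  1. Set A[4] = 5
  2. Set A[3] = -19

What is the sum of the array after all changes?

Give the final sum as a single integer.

Initial sum: 85
Change 1: A[4] -3 -> 5, delta = 8, sum = 93
Change 2: A[3] 46 -> -19, delta = -65, sum = 28

Answer: 28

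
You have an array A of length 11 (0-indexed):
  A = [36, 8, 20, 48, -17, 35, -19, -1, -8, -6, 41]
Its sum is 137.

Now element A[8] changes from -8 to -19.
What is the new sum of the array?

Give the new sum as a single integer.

Old value at index 8: -8
New value at index 8: -19
Delta = -19 - -8 = -11
New sum = old_sum + delta = 137 + (-11) = 126

Answer: 126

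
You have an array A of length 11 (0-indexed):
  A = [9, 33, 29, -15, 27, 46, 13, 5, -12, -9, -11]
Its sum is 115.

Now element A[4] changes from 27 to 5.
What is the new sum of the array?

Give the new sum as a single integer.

Answer: 93

Derivation:
Old value at index 4: 27
New value at index 4: 5
Delta = 5 - 27 = -22
New sum = old_sum + delta = 115 + (-22) = 93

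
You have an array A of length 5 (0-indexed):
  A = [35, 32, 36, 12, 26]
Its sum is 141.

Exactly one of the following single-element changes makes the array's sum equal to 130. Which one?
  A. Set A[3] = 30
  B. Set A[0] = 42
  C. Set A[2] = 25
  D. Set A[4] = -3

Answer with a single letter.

Option A: A[3] 12->30, delta=18, new_sum=141+(18)=159
Option B: A[0] 35->42, delta=7, new_sum=141+(7)=148
Option C: A[2] 36->25, delta=-11, new_sum=141+(-11)=130 <-- matches target
Option D: A[4] 26->-3, delta=-29, new_sum=141+(-29)=112

Answer: C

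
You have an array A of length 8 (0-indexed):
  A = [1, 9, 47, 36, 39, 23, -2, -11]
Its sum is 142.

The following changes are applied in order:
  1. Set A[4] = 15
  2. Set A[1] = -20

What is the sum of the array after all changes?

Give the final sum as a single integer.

Initial sum: 142
Change 1: A[4] 39 -> 15, delta = -24, sum = 118
Change 2: A[1] 9 -> -20, delta = -29, sum = 89

Answer: 89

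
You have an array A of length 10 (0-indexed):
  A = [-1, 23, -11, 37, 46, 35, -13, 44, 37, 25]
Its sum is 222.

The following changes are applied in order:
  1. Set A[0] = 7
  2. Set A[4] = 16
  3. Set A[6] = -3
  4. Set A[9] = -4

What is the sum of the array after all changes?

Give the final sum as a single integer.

Initial sum: 222
Change 1: A[0] -1 -> 7, delta = 8, sum = 230
Change 2: A[4] 46 -> 16, delta = -30, sum = 200
Change 3: A[6] -13 -> -3, delta = 10, sum = 210
Change 4: A[9] 25 -> -4, delta = -29, sum = 181

Answer: 181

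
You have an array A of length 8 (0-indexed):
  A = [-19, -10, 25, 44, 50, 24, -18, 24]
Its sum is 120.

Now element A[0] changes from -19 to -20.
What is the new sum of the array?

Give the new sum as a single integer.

Answer: 119

Derivation:
Old value at index 0: -19
New value at index 0: -20
Delta = -20 - -19 = -1
New sum = old_sum + delta = 120 + (-1) = 119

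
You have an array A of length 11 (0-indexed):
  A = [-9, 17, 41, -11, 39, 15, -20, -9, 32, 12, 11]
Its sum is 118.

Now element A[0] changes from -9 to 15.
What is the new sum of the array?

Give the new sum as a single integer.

Answer: 142

Derivation:
Old value at index 0: -9
New value at index 0: 15
Delta = 15 - -9 = 24
New sum = old_sum + delta = 118 + (24) = 142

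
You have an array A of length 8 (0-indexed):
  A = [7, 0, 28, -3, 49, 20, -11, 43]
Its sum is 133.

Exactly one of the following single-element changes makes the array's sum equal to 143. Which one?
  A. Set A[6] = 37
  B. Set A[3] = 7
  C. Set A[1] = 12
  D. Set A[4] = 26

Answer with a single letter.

Answer: B

Derivation:
Option A: A[6] -11->37, delta=48, new_sum=133+(48)=181
Option B: A[3] -3->7, delta=10, new_sum=133+(10)=143 <-- matches target
Option C: A[1] 0->12, delta=12, new_sum=133+(12)=145
Option D: A[4] 49->26, delta=-23, new_sum=133+(-23)=110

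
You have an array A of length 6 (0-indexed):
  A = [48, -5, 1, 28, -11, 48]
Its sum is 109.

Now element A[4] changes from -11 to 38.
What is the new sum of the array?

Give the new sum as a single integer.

Old value at index 4: -11
New value at index 4: 38
Delta = 38 - -11 = 49
New sum = old_sum + delta = 109 + (49) = 158

Answer: 158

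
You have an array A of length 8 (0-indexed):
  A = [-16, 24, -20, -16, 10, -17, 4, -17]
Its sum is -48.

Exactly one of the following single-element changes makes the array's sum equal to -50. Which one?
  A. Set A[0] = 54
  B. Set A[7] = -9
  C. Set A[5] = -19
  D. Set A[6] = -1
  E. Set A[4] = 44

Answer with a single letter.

Answer: C

Derivation:
Option A: A[0] -16->54, delta=70, new_sum=-48+(70)=22
Option B: A[7] -17->-9, delta=8, new_sum=-48+(8)=-40
Option C: A[5] -17->-19, delta=-2, new_sum=-48+(-2)=-50 <-- matches target
Option D: A[6] 4->-1, delta=-5, new_sum=-48+(-5)=-53
Option E: A[4] 10->44, delta=34, new_sum=-48+(34)=-14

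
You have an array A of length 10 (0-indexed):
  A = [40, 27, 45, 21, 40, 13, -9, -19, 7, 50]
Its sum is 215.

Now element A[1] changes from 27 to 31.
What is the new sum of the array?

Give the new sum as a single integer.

Answer: 219

Derivation:
Old value at index 1: 27
New value at index 1: 31
Delta = 31 - 27 = 4
New sum = old_sum + delta = 215 + (4) = 219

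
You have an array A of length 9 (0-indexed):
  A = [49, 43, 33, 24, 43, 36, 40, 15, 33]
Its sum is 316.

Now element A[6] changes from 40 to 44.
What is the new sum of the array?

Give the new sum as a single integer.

Old value at index 6: 40
New value at index 6: 44
Delta = 44 - 40 = 4
New sum = old_sum + delta = 316 + (4) = 320

Answer: 320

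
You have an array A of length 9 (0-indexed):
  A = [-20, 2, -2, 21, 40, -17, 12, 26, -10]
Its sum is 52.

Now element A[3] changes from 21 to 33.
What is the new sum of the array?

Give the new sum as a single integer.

Old value at index 3: 21
New value at index 3: 33
Delta = 33 - 21 = 12
New sum = old_sum + delta = 52 + (12) = 64

Answer: 64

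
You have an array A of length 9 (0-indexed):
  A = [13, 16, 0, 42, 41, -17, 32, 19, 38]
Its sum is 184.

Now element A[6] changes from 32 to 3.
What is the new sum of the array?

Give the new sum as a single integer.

Old value at index 6: 32
New value at index 6: 3
Delta = 3 - 32 = -29
New sum = old_sum + delta = 184 + (-29) = 155

Answer: 155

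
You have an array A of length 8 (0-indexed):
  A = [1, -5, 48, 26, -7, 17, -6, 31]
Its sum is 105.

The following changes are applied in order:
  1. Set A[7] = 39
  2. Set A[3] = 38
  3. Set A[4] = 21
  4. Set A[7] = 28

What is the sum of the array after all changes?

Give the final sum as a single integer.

Initial sum: 105
Change 1: A[7] 31 -> 39, delta = 8, sum = 113
Change 2: A[3] 26 -> 38, delta = 12, sum = 125
Change 3: A[4] -7 -> 21, delta = 28, sum = 153
Change 4: A[7] 39 -> 28, delta = -11, sum = 142

Answer: 142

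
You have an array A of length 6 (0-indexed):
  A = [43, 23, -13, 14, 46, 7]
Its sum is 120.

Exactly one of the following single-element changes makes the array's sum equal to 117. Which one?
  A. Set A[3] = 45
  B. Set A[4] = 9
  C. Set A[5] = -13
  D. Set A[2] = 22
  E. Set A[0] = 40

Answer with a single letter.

Answer: E

Derivation:
Option A: A[3] 14->45, delta=31, new_sum=120+(31)=151
Option B: A[4] 46->9, delta=-37, new_sum=120+(-37)=83
Option C: A[5] 7->-13, delta=-20, new_sum=120+(-20)=100
Option D: A[2] -13->22, delta=35, new_sum=120+(35)=155
Option E: A[0] 43->40, delta=-3, new_sum=120+(-3)=117 <-- matches target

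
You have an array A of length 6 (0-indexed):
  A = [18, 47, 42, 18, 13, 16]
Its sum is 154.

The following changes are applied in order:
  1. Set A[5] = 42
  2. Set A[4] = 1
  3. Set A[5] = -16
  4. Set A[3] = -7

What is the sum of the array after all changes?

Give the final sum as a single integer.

Answer: 85

Derivation:
Initial sum: 154
Change 1: A[5] 16 -> 42, delta = 26, sum = 180
Change 2: A[4] 13 -> 1, delta = -12, sum = 168
Change 3: A[5] 42 -> -16, delta = -58, sum = 110
Change 4: A[3] 18 -> -7, delta = -25, sum = 85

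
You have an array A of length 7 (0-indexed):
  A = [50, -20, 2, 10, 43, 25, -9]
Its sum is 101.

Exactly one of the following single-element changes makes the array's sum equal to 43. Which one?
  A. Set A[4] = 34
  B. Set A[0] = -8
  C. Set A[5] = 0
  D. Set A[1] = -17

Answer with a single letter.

Answer: B

Derivation:
Option A: A[4] 43->34, delta=-9, new_sum=101+(-9)=92
Option B: A[0] 50->-8, delta=-58, new_sum=101+(-58)=43 <-- matches target
Option C: A[5] 25->0, delta=-25, new_sum=101+(-25)=76
Option D: A[1] -20->-17, delta=3, new_sum=101+(3)=104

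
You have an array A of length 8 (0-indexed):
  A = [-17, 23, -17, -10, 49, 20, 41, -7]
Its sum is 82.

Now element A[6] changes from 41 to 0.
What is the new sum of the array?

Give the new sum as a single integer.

Answer: 41

Derivation:
Old value at index 6: 41
New value at index 6: 0
Delta = 0 - 41 = -41
New sum = old_sum + delta = 82 + (-41) = 41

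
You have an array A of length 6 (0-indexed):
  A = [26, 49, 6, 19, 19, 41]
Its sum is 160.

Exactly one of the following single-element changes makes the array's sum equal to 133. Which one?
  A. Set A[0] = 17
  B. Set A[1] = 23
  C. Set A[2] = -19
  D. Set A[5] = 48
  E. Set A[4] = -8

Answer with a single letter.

Option A: A[0] 26->17, delta=-9, new_sum=160+(-9)=151
Option B: A[1] 49->23, delta=-26, new_sum=160+(-26)=134
Option C: A[2] 6->-19, delta=-25, new_sum=160+(-25)=135
Option D: A[5] 41->48, delta=7, new_sum=160+(7)=167
Option E: A[4] 19->-8, delta=-27, new_sum=160+(-27)=133 <-- matches target

Answer: E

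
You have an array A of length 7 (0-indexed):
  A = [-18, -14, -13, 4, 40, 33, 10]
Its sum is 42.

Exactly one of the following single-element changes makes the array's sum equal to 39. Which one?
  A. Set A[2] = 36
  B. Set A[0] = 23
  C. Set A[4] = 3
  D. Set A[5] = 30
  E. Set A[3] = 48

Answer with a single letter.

Answer: D

Derivation:
Option A: A[2] -13->36, delta=49, new_sum=42+(49)=91
Option B: A[0] -18->23, delta=41, new_sum=42+(41)=83
Option C: A[4] 40->3, delta=-37, new_sum=42+(-37)=5
Option D: A[5] 33->30, delta=-3, new_sum=42+(-3)=39 <-- matches target
Option E: A[3] 4->48, delta=44, new_sum=42+(44)=86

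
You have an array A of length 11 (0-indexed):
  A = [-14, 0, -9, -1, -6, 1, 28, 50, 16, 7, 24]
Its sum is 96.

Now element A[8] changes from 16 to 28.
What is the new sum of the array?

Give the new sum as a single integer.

Old value at index 8: 16
New value at index 8: 28
Delta = 28 - 16 = 12
New sum = old_sum + delta = 96 + (12) = 108

Answer: 108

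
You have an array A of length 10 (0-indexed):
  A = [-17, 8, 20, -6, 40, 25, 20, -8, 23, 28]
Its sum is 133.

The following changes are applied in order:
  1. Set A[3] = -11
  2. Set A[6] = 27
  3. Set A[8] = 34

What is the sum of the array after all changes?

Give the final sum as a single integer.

Initial sum: 133
Change 1: A[3] -6 -> -11, delta = -5, sum = 128
Change 2: A[6] 20 -> 27, delta = 7, sum = 135
Change 3: A[8] 23 -> 34, delta = 11, sum = 146

Answer: 146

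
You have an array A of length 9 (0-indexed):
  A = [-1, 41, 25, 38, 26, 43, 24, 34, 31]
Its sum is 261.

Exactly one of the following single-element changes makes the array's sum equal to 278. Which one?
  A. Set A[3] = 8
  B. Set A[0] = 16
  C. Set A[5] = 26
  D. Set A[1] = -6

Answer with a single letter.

Answer: B

Derivation:
Option A: A[3] 38->8, delta=-30, new_sum=261+(-30)=231
Option B: A[0] -1->16, delta=17, new_sum=261+(17)=278 <-- matches target
Option C: A[5] 43->26, delta=-17, new_sum=261+(-17)=244
Option D: A[1] 41->-6, delta=-47, new_sum=261+(-47)=214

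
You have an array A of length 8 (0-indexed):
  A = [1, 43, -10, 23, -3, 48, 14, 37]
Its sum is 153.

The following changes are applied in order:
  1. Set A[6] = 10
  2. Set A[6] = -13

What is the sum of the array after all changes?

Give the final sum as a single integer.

Initial sum: 153
Change 1: A[6] 14 -> 10, delta = -4, sum = 149
Change 2: A[6] 10 -> -13, delta = -23, sum = 126

Answer: 126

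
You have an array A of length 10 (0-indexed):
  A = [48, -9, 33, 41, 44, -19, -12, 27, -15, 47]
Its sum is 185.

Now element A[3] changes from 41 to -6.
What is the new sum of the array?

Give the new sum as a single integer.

Answer: 138

Derivation:
Old value at index 3: 41
New value at index 3: -6
Delta = -6 - 41 = -47
New sum = old_sum + delta = 185 + (-47) = 138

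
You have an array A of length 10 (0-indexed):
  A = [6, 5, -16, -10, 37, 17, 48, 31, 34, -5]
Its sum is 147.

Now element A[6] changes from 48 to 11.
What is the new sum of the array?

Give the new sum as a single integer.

Answer: 110

Derivation:
Old value at index 6: 48
New value at index 6: 11
Delta = 11 - 48 = -37
New sum = old_sum + delta = 147 + (-37) = 110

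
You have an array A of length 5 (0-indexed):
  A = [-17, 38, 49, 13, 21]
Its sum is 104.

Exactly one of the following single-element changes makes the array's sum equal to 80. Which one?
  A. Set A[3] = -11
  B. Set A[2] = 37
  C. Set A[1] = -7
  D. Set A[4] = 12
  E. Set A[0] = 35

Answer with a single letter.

Option A: A[3] 13->-11, delta=-24, new_sum=104+(-24)=80 <-- matches target
Option B: A[2] 49->37, delta=-12, new_sum=104+(-12)=92
Option C: A[1] 38->-7, delta=-45, new_sum=104+(-45)=59
Option D: A[4] 21->12, delta=-9, new_sum=104+(-9)=95
Option E: A[0] -17->35, delta=52, new_sum=104+(52)=156

Answer: A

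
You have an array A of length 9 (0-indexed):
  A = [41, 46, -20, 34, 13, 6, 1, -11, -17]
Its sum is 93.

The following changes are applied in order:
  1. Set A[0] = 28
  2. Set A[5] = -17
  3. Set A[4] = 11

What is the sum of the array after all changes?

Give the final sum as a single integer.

Answer: 55

Derivation:
Initial sum: 93
Change 1: A[0] 41 -> 28, delta = -13, sum = 80
Change 2: A[5] 6 -> -17, delta = -23, sum = 57
Change 3: A[4] 13 -> 11, delta = -2, sum = 55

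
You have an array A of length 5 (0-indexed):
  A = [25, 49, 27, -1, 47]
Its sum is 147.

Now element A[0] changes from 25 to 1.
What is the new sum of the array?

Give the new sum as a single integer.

Old value at index 0: 25
New value at index 0: 1
Delta = 1 - 25 = -24
New sum = old_sum + delta = 147 + (-24) = 123

Answer: 123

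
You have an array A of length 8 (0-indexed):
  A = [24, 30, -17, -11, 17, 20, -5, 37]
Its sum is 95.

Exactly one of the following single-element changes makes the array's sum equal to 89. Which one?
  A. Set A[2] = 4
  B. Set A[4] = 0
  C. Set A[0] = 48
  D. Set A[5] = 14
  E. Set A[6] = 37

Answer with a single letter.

Option A: A[2] -17->4, delta=21, new_sum=95+(21)=116
Option B: A[4] 17->0, delta=-17, new_sum=95+(-17)=78
Option C: A[0] 24->48, delta=24, new_sum=95+(24)=119
Option D: A[5] 20->14, delta=-6, new_sum=95+(-6)=89 <-- matches target
Option E: A[6] -5->37, delta=42, new_sum=95+(42)=137

Answer: D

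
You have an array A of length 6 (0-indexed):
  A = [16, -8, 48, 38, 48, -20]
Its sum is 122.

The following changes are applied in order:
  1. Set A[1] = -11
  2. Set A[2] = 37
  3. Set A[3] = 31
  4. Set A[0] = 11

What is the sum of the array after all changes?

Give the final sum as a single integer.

Answer: 96

Derivation:
Initial sum: 122
Change 1: A[1] -8 -> -11, delta = -3, sum = 119
Change 2: A[2] 48 -> 37, delta = -11, sum = 108
Change 3: A[3] 38 -> 31, delta = -7, sum = 101
Change 4: A[0] 16 -> 11, delta = -5, sum = 96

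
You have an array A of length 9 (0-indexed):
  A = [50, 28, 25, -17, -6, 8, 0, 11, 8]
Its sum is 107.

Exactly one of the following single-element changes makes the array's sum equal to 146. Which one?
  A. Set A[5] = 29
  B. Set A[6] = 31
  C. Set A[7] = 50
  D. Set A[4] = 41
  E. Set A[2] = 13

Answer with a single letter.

Answer: C

Derivation:
Option A: A[5] 8->29, delta=21, new_sum=107+(21)=128
Option B: A[6] 0->31, delta=31, new_sum=107+(31)=138
Option C: A[7] 11->50, delta=39, new_sum=107+(39)=146 <-- matches target
Option D: A[4] -6->41, delta=47, new_sum=107+(47)=154
Option E: A[2] 25->13, delta=-12, new_sum=107+(-12)=95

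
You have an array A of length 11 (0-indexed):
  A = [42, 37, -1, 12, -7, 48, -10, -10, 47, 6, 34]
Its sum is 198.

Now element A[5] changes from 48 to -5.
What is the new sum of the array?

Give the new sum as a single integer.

Old value at index 5: 48
New value at index 5: -5
Delta = -5 - 48 = -53
New sum = old_sum + delta = 198 + (-53) = 145

Answer: 145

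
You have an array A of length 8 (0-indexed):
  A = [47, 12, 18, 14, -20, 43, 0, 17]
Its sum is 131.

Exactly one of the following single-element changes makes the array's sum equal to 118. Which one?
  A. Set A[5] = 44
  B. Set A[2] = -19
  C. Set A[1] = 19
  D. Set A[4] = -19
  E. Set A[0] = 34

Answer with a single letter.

Answer: E

Derivation:
Option A: A[5] 43->44, delta=1, new_sum=131+(1)=132
Option B: A[2] 18->-19, delta=-37, new_sum=131+(-37)=94
Option C: A[1] 12->19, delta=7, new_sum=131+(7)=138
Option D: A[4] -20->-19, delta=1, new_sum=131+(1)=132
Option E: A[0] 47->34, delta=-13, new_sum=131+(-13)=118 <-- matches target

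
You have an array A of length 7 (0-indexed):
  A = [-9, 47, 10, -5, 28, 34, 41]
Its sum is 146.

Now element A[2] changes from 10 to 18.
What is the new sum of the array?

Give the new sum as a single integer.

Old value at index 2: 10
New value at index 2: 18
Delta = 18 - 10 = 8
New sum = old_sum + delta = 146 + (8) = 154

Answer: 154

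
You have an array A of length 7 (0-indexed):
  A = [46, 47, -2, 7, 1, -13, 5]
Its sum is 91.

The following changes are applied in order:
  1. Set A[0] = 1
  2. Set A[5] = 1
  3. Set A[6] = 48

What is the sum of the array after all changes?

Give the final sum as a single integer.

Initial sum: 91
Change 1: A[0] 46 -> 1, delta = -45, sum = 46
Change 2: A[5] -13 -> 1, delta = 14, sum = 60
Change 3: A[6] 5 -> 48, delta = 43, sum = 103

Answer: 103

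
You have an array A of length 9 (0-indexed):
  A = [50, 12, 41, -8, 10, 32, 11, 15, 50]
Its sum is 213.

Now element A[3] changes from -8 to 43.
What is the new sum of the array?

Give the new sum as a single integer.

Answer: 264

Derivation:
Old value at index 3: -8
New value at index 3: 43
Delta = 43 - -8 = 51
New sum = old_sum + delta = 213 + (51) = 264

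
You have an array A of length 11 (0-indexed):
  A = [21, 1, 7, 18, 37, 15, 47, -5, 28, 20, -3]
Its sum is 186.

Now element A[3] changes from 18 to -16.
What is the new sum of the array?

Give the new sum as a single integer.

Old value at index 3: 18
New value at index 3: -16
Delta = -16 - 18 = -34
New sum = old_sum + delta = 186 + (-34) = 152

Answer: 152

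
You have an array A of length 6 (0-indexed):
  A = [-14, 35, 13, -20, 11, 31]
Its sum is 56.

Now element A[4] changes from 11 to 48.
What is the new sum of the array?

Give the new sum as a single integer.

Answer: 93

Derivation:
Old value at index 4: 11
New value at index 4: 48
Delta = 48 - 11 = 37
New sum = old_sum + delta = 56 + (37) = 93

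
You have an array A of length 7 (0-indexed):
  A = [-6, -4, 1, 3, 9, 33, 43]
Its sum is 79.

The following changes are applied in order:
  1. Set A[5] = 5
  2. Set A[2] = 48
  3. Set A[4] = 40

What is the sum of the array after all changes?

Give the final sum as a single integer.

Answer: 129

Derivation:
Initial sum: 79
Change 1: A[5] 33 -> 5, delta = -28, sum = 51
Change 2: A[2] 1 -> 48, delta = 47, sum = 98
Change 3: A[4] 9 -> 40, delta = 31, sum = 129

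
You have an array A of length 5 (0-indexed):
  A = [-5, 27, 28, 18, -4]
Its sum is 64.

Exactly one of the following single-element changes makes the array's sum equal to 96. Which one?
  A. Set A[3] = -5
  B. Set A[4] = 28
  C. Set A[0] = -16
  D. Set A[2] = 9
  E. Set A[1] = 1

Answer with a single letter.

Option A: A[3] 18->-5, delta=-23, new_sum=64+(-23)=41
Option B: A[4] -4->28, delta=32, new_sum=64+(32)=96 <-- matches target
Option C: A[0] -5->-16, delta=-11, new_sum=64+(-11)=53
Option D: A[2] 28->9, delta=-19, new_sum=64+(-19)=45
Option E: A[1] 27->1, delta=-26, new_sum=64+(-26)=38

Answer: B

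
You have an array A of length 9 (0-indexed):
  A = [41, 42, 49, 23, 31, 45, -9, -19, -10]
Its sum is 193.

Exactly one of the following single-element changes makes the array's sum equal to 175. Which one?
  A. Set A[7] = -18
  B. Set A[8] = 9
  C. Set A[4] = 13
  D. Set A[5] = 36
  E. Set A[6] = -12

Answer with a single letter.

Option A: A[7] -19->-18, delta=1, new_sum=193+(1)=194
Option B: A[8] -10->9, delta=19, new_sum=193+(19)=212
Option C: A[4] 31->13, delta=-18, new_sum=193+(-18)=175 <-- matches target
Option D: A[5] 45->36, delta=-9, new_sum=193+(-9)=184
Option E: A[6] -9->-12, delta=-3, new_sum=193+(-3)=190

Answer: C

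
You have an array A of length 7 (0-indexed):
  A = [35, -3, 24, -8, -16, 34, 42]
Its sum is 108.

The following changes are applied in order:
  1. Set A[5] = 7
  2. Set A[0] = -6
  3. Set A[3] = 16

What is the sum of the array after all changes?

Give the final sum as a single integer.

Answer: 64

Derivation:
Initial sum: 108
Change 1: A[5] 34 -> 7, delta = -27, sum = 81
Change 2: A[0] 35 -> -6, delta = -41, sum = 40
Change 3: A[3] -8 -> 16, delta = 24, sum = 64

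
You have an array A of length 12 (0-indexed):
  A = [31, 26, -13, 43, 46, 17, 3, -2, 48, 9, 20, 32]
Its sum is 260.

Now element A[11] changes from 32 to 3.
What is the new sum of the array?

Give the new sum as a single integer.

Answer: 231

Derivation:
Old value at index 11: 32
New value at index 11: 3
Delta = 3 - 32 = -29
New sum = old_sum + delta = 260 + (-29) = 231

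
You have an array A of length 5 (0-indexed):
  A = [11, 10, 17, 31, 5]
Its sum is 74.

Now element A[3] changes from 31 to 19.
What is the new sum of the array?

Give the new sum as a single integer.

Old value at index 3: 31
New value at index 3: 19
Delta = 19 - 31 = -12
New sum = old_sum + delta = 74 + (-12) = 62

Answer: 62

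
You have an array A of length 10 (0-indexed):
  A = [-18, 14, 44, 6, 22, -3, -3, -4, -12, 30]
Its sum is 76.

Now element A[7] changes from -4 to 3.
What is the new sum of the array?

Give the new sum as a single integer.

Old value at index 7: -4
New value at index 7: 3
Delta = 3 - -4 = 7
New sum = old_sum + delta = 76 + (7) = 83

Answer: 83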